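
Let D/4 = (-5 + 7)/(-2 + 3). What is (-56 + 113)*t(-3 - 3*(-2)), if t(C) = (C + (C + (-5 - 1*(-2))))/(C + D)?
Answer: 171/11 ≈ 15.545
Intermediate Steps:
D = 8 (D = 4*((-5 + 7)/(-2 + 3)) = 4*(2/1) = 4*(2*1) = 4*2 = 8)
t(C) = (-3 + 2*C)/(8 + C) (t(C) = (C + (C + (-5 - 1*(-2))))/(C + 8) = (C + (C + (-5 + 2)))/(8 + C) = (C + (C - 3))/(8 + C) = (C + (-3 + C))/(8 + C) = (-3 + 2*C)/(8 + C))
(-56 + 113)*t(-3 - 3*(-2)) = (-56 + 113)*((-3 + 2*(-3 - 3*(-2)))/(8 + (-3 - 3*(-2)))) = 57*((-3 + 2*(-3 + 6))/(8 + (-3 + 6))) = 57*((-3 + 2*3)/(8 + 3)) = 57*((-3 + 6)/11) = 57*((1/11)*3) = 57*(3/11) = 171/11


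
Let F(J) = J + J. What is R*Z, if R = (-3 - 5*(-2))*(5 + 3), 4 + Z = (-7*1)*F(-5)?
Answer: 3696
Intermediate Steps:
F(J) = 2*J
Z = 66 (Z = -4 + (-7*1)*(2*(-5)) = -4 - 7*(-10) = -4 + 70 = 66)
R = 56 (R = (-3 + 10)*8 = 7*8 = 56)
R*Z = 56*66 = 3696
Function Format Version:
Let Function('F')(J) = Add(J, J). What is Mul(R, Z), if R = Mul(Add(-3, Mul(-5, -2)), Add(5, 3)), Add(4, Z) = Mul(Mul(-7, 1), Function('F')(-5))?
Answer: 3696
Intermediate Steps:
Function('F')(J) = Mul(2, J)
Z = 66 (Z = Add(-4, Mul(Mul(-7, 1), Mul(2, -5))) = Add(-4, Mul(-7, -10)) = Add(-4, 70) = 66)
R = 56 (R = Mul(Add(-3, 10), 8) = Mul(7, 8) = 56)
Mul(R, Z) = Mul(56, 66) = 3696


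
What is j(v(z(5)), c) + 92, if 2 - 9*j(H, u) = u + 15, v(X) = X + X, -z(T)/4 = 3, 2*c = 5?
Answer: 1625/18 ≈ 90.278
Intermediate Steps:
c = 5/2 (c = (½)*5 = 5/2 ≈ 2.5000)
z(T) = -12 (z(T) = -4*3 = -12)
v(X) = 2*X
j(H, u) = -13/9 - u/9 (j(H, u) = 2/9 - (u + 15)/9 = 2/9 - (15 + u)/9 = 2/9 + (-5/3 - u/9) = -13/9 - u/9)
j(v(z(5)), c) + 92 = (-13/9 - ⅑*5/2) + 92 = (-13/9 - 5/18) + 92 = -31/18 + 92 = 1625/18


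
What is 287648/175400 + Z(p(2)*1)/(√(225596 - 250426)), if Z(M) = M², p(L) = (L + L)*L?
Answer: 35956/21925 - 32*I*√24830/12415 ≈ 1.64 - 0.40615*I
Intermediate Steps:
p(L) = 2*L² (p(L) = (2*L)*L = 2*L²)
287648/175400 + Z(p(2)*1)/(√(225596 - 250426)) = 287648/175400 + ((2*2²)*1)²/(√(225596 - 250426)) = 287648*(1/175400) + ((2*4)*1)²/(√(-24830)) = 35956/21925 + (8*1)²/((I*√24830)) = 35956/21925 + 8²*(-I*√24830/24830) = 35956/21925 + 64*(-I*√24830/24830) = 35956/21925 - 32*I*√24830/12415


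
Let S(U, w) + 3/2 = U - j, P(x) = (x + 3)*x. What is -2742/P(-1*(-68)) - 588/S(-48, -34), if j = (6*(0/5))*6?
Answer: 901045/79662 ≈ 11.311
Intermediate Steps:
j = 0 (j = (6*(0*(1/5)))*6 = (6*0)*6 = 0*6 = 0)
P(x) = x*(3 + x) (P(x) = (3 + x)*x = x*(3 + x))
S(U, w) = -3/2 + U (S(U, w) = -3/2 + (U - 1*0) = -3/2 + (U + 0) = -3/2 + U)
-2742/P(-1*(-68)) - 588/S(-48, -34) = -2742*1/(68*(3 - 1*(-68))) - 588/(-3/2 - 48) = -2742*1/(68*(3 + 68)) - 588/(-99/2) = -2742/(68*71) - 588*(-2/99) = -2742/4828 + 392/33 = -2742*1/4828 + 392/33 = -1371/2414 + 392/33 = 901045/79662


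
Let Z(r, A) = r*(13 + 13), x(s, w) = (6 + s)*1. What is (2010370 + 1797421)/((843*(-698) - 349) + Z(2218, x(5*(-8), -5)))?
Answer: -3807791/531095 ≈ -7.1697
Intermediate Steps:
x(s, w) = 6 + s
Z(r, A) = 26*r (Z(r, A) = r*26 = 26*r)
(2010370 + 1797421)/((843*(-698) - 349) + Z(2218, x(5*(-8), -5))) = (2010370 + 1797421)/((843*(-698) - 349) + 26*2218) = 3807791/((-588414 - 349) + 57668) = 3807791/(-588763 + 57668) = 3807791/(-531095) = 3807791*(-1/531095) = -3807791/531095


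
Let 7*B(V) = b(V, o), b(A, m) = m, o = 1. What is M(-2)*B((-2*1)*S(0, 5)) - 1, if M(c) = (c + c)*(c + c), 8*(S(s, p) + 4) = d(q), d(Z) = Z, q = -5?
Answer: 9/7 ≈ 1.2857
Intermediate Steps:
S(s, p) = -37/8 (S(s, p) = -4 + (⅛)*(-5) = -4 - 5/8 = -37/8)
M(c) = 4*c² (M(c) = (2*c)*(2*c) = 4*c²)
B(V) = ⅐ (B(V) = (⅐)*1 = ⅐)
M(-2)*B((-2*1)*S(0, 5)) - 1 = (4*(-2)²)*(⅐) - 1 = (4*4)*(⅐) - 1 = 16*(⅐) - 1 = 16/7 - 1 = 9/7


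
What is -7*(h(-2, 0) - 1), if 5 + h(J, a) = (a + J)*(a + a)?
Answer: 42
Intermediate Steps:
h(J, a) = -5 + 2*a*(J + a) (h(J, a) = -5 + (a + J)*(a + a) = -5 + (J + a)*(2*a) = -5 + 2*a*(J + a))
-7*(h(-2, 0) - 1) = -7*((-5 + 2*0**2 + 2*(-2)*0) - 1) = -7*((-5 + 2*0 + 0) - 1) = -7*((-5 + 0 + 0) - 1) = -7*(-5 - 1) = -7*(-6) = 42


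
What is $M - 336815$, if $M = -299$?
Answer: $-337114$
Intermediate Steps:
$M - 336815 = -299 - 336815 = -337114$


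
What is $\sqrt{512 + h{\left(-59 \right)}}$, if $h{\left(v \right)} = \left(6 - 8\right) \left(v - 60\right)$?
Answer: $5 \sqrt{30} \approx 27.386$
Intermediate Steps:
$h{\left(v \right)} = 120 - 2 v$ ($h{\left(v \right)} = - 2 \left(-60 + v\right) = 120 - 2 v$)
$\sqrt{512 + h{\left(-59 \right)}} = \sqrt{512 + \left(120 - -118\right)} = \sqrt{512 + \left(120 + 118\right)} = \sqrt{512 + 238} = \sqrt{750} = 5 \sqrt{30}$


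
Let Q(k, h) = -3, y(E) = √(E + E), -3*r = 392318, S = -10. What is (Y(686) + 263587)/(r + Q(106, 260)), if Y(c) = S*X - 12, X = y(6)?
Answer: -60825/30179 + 60*√3/392327 ≈ -2.0152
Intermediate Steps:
r = -392318/3 (r = -⅓*392318 = -392318/3 ≈ -1.3077e+5)
y(E) = √2*√E (y(E) = √(2*E) = √2*√E)
X = 2*√3 (X = √2*√6 = 2*√3 ≈ 3.4641)
Y(c) = -12 - 20*√3 (Y(c) = -20*√3 - 12 = -12 - 20*√3)
(Y(686) + 263587)/(r + Q(106, 260)) = ((-12 - 20*√3) + 263587)/(-392318/3 - 3) = (263575 - 20*√3)/(-392327/3) = (263575 - 20*√3)*(-3/392327) = -60825/30179 + 60*√3/392327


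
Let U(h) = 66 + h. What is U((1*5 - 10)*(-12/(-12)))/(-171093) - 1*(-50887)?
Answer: 8706409430/171093 ≈ 50887.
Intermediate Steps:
U((1*5 - 10)*(-12/(-12)))/(-171093) - 1*(-50887) = (66 + (1*5 - 10)*(-12/(-12)))/(-171093) - 1*(-50887) = (66 + (5 - 10)*(-12*(-1/12)))*(-1/171093) + 50887 = (66 - 5*1)*(-1/171093) + 50887 = (66 - 5)*(-1/171093) + 50887 = 61*(-1/171093) + 50887 = -61/171093 + 50887 = 8706409430/171093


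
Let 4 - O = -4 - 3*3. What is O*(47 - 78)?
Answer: -527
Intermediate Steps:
O = 17 (O = 4 - (-4 - 3*3) = 4 - (-4 - 9) = 4 - 1*(-13) = 4 + 13 = 17)
O*(47 - 78) = 17*(47 - 78) = 17*(-31) = -527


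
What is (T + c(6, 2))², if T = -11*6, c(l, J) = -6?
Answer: 5184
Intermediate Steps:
T = -66
(T + c(6, 2))² = (-66 - 6)² = (-72)² = 5184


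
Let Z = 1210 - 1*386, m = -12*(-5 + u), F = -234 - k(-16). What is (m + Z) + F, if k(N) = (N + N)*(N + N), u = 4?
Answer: -422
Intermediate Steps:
k(N) = 4*N² (k(N) = (2*N)*(2*N) = 4*N²)
F = -1258 (F = -234 - 4*(-16)² = -234 - 4*256 = -234 - 1*1024 = -234 - 1024 = -1258)
m = 12 (m = -12*(-5 + 4) = -12*(-1) = 12)
Z = 824 (Z = 1210 - 386 = 824)
(m + Z) + F = (12 + 824) - 1258 = 836 - 1258 = -422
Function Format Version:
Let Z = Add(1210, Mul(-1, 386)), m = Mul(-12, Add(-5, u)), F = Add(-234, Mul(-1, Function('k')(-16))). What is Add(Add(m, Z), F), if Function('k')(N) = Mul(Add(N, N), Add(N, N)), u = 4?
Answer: -422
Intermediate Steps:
Function('k')(N) = Mul(4, Pow(N, 2)) (Function('k')(N) = Mul(Mul(2, N), Mul(2, N)) = Mul(4, Pow(N, 2)))
F = -1258 (F = Add(-234, Mul(-1, Mul(4, Pow(-16, 2)))) = Add(-234, Mul(-1, Mul(4, 256))) = Add(-234, Mul(-1, 1024)) = Add(-234, -1024) = -1258)
m = 12 (m = Mul(-12, Add(-5, 4)) = Mul(-12, -1) = 12)
Z = 824 (Z = Add(1210, -386) = 824)
Add(Add(m, Z), F) = Add(Add(12, 824), -1258) = Add(836, -1258) = -422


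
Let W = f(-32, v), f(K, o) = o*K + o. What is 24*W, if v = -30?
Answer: 22320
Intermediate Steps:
f(K, o) = o + K*o (f(K, o) = K*o + o = o + K*o)
W = 930 (W = -30*(1 - 32) = -30*(-31) = 930)
24*W = 24*930 = 22320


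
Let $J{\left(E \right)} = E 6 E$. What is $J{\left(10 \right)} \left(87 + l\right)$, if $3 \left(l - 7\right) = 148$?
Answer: $86000$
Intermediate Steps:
$l = \frac{169}{3}$ ($l = 7 + \frac{1}{3} \cdot 148 = 7 + \frac{148}{3} = \frac{169}{3} \approx 56.333$)
$J{\left(E \right)} = 6 E^{2}$ ($J{\left(E \right)} = 6 E E = 6 E^{2}$)
$J{\left(10 \right)} \left(87 + l\right) = 6 \cdot 10^{2} \left(87 + \frac{169}{3}\right) = 6 \cdot 100 \cdot \frac{430}{3} = 600 \cdot \frac{430}{3} = 86000$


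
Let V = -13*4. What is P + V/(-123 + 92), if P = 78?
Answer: 2470/31 ≈ 79.677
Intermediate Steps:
V = -52
P + V/(-123 + 92) = 78 - 52/(-123 + 92) = 78 - 52/(-31) = 78 - 1/31*(-52) = 78 + 52/31 = 2470/31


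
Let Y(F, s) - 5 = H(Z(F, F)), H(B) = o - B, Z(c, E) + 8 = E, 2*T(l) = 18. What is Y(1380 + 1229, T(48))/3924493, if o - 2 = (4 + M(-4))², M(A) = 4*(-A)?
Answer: -2194/3924493 ≈ -0.00055905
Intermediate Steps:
T(l) = 9 (T(l) = (½)*18 = 9)
M(A) = -4*A
Z(c, E) = -8 + E
o = 402 (o = 2 + (4 - 4*(-4))² = 2 + (4 + 16)² = 2 + 20² = 2 + 400 = 402)
H(B) = 402 - B
Y(F, s) = 415 - F (Y(F, s) = 5 + (402 - (-8 + F)) = 5 + (402 + (8 - F)) = 5 + (410 - F) = 415 - F)
Y(1380 + 1229, T(48))/3924493 = (415 - (1380 + 1229))/3924493 = (415 - 1*2609)*(1/3924493) = (415 - 2609)*(1/3924493) = -2194*1/3924493 = -2194/3924493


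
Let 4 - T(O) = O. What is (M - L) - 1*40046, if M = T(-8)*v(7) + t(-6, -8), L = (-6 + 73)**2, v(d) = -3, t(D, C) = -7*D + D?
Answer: -44535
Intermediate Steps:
t(D, C) = -6*D
T(O) = 4 - O
L = 4489 (L = 67**2 = 4489)
M = 0 (M = (4 - 1*(-8))*(-3) - 6*(-6) = (4 + 8)*(-3) + 36 = 12*(-3) + 36 = -36 + 36 = 0)
(M - L) - 1*40046 = (0 - 1*4489) - 1*40046 = (0 - 4489) - 40046 = -4489 - 40046 = -44535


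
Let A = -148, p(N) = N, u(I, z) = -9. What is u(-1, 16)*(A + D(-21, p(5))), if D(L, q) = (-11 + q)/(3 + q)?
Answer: 5355/4 ≈ 1338.8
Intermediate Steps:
D(L, q) = (-11 + q)/(3 + q)
u(-1, 16)*(A + D(-21, p(5))) = -9*(-148 + (-11 + 5)/(3 + 5)) = -9*(-148 - 6/8) = -9*(-148 + (⅛)*(-6)) = -9*(-148 - ¾) = -9*(-595/4) = 5355/4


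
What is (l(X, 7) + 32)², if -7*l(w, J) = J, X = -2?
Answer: 961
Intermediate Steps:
l(w, J) = -J/7
(l(X, 7) + 32)² = (-⅐*7 + 32)² = (-1 + 32)² = 31² = 961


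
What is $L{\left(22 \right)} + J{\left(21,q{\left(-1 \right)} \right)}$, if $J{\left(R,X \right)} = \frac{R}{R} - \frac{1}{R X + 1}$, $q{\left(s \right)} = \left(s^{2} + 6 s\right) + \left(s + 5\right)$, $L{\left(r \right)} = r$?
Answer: $\frac{461}{20} \approx 23.05$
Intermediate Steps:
$q{\left(s \right)} = 5 + s^{2} + 7 s$ ($q{\left(s \right)} = \left(s^{2} + 6 s\right) + \left(5 + s\right) = 5 + s^{2} + 7 s$)
$J{\left(R,X \right)} = 1 - \frac{1}{1 + R X}$
$L{\left(22 \right)} + J{\left(21,q{\left(-1 \right)} \right)} = 22 + \frac{21 \left(5 + \left(-1\right)^{2} + 7 \left(-1\right)\right)}{1 + 21 \left(5 + \left(-1\right)^{2} + 7 \left(-1\right)\right)} = 22 + \frac{21 \left(5 + 1 - 7\right)}{1 + 21 \left(5 + 1 - 7\right)} = 22 + 21 \left(-1\right) \frac{1}{1 + 21 \left(-1\right)} = 22 + 21 \left(-1\right) \frac{1}{1 - 21} = 22 + 21 \left(-1\right) \frac{1}{-20} = 22 + 21 \left(-1\right) \left(- \frac{1}{20}\right) = 22 + \frac{21}{20} = \frac{461}{20}$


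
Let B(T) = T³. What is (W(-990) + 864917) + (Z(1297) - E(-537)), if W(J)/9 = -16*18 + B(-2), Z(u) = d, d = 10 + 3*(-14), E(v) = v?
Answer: 862758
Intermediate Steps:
d = -32 (d = 10 - 42 = -32)
Z(u) = -32
W(J) = -2664 (W(J) = 9*(-16*18 + (-2)³) = 9*(-288 - 8) = 9*(-296) = -2664)
(W(-990) + 864917) + (Z(1297) - E(-537)) = (-2664 + 864917) + (-32 - 1*(-537)) = 862253 + (-32 + 537) = 862253 + 505 = 862758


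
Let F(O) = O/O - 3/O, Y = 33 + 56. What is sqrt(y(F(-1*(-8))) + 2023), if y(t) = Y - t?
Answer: sqrt(33782)/4 ≈ 45.950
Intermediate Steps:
Y = 89
F(O) = 1 - 3/O
y(t) = 89 - t
sqrt(y(F(-1*(-8))) + 2023) = sqrt((89 - (-3 - 1*(-8))/((-1*(-8)))) + 2023) = sqrt((89 - (-3 + 8)/8) + 2023) = sqrt((89 - 5/8) + 2023) = sqrt(707/8 + 2023) = sqrt(16891/8) = sqrt(33782)/4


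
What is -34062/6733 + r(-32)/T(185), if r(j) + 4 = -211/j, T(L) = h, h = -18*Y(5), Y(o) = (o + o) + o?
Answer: -294854519/58173120 ≈ -5.0686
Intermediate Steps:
Y(o) = 3*o (Y(o) = 2*o + o = 3*o)
h = -270 (h = -54*5 = -18*15 = -270)
T(L) = -270
r(j) = -4 - 211/j
-34062/6733 + r(-32)/T(185) = -34062/6733 + (-4 - 211/(-32))/(-270) = -34062*1/6733 + (-4 - 211*(-1/32))*(-1/270) = -34062/6733 + (-4 + 211/32)*(-1/270) = -34062/6733 + (83/32)*(-1/270) = -34062/6733 - 83/8640 = -294854519/58173120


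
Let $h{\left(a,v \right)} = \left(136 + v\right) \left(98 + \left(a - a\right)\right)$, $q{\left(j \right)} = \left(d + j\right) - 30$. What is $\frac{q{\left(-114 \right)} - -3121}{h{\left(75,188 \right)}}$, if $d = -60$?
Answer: $\frac{2917}{31752} \approx 0.091868$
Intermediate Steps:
$q{\left(j \right)} = -90 + j$ ($q{\left(j \right)} = \left(-60 + j\right) - 30 = -90 + j$)
$h{\left(a,v \right)} = 13328 + 98 v$ ($h{\left(a,v \right)} = \left(136 + v\right) \left(98 + 0\right) = \left(136 + v\right) 98 = 13328 + 98 v$)
$\frac{q{\left(-114 \right)} - -3121}{h{\left(75,188 \right)}} = \frac{\left(-90 - 114\right) - -3121}{13328 + 98 \cdot 188} = \frac{-204 + 3121}{13328 + 18424} = \frac{2917}{31752}$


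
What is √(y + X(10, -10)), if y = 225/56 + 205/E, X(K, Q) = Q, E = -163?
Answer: I*√150805970/4564 ≈ 2.6907*I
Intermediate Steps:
y = 25195/9128 (y = 225/56 + 205/(-163) = 225*(1/56) + 205*(-1/163) = 225/56 - 205/163 = 25195/9128 ≈ 2.7602)
√(y + X(10, -10)) = √(25195/9128 - 10) = √(-66085/9128) = I*√150805970/4564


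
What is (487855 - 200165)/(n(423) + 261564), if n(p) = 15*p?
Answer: 287690/267909 ≈ 1.0738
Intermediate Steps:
(487855 - 200165)/(n(423) + 261564) = (487855 - 200165)/(15*423 + 261564) = 287690/(6345 + 261564) = 287690/267909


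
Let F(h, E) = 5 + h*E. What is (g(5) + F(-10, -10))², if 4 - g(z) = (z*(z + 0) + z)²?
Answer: 625681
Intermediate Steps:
g(z) = 4 - (z + z²)² (g(z) = 4 - (z*(z + 0) + z)² = 4 - (z*z + z)² = 4 - (z² + z)² = 4 - (z + z²)²)
F(h, E) = 5 + E*h
(g(5) + F(-10, -10))² = ((4 - 1*5²*(1 + 5)²) + (5 - 10*(-10)))² = ((4 - 1*25*6²) + (5 + 100))² = ((4 - 1*25*36) + 105)² = ((4 - 900) + 105)² = (-896 + 105)² = (-791)² = 625681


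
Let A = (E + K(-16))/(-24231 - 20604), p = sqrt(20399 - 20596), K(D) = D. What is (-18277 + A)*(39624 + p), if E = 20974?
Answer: -1546223300232/2135 - 39022393*I*sqrt(197)/2135 ≈ -7.2423e+8 - 2.5654e+5*I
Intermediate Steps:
p = I*sqrt(197) (p = sqrt(-197) = I*sqrt(197) ≈ 14.036*I)
A = -998/2135 (A = (20974 - 16)/(-24231 - 20604) = 20958/(-44835) = 20958*(-1/44835) = -998/2135 ≈ -0.46745)
(-18277 + A)*(39624 + p) = (-18277 - 998/2135)*(39624 + I*sqrt(197)) = -39022393*(39624 + I*sqrt(197))/2135 = -1546223300232/2135 - 39022393*I*sqrt(197)/2135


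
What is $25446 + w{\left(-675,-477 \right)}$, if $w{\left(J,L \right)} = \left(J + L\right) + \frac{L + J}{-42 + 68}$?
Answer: $\frac{315246}{13} \approx 24250.0$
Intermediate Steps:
$w{\left(J,L \right)} = \frac{27 J}{26} + \frac{27 L}{26}$ ($w{\left(J,L \right)} = \left(J + L\right) + \frac{J + L}{26} = \left(J + L\right) + \left(J + L\right) \frac{1}{26} = \left(J + L\right) + \left(\frac{J}{26} + \frac{L}{26}\right) = \frac{27 J}{26} + \frac{27 L}{26}$)
$25446 + w{\left(-675,-477 \right)} = 25446 + \left(\frac{27}{26} \left(-675\right) + \frac{27}{26} \left(-477\right)\right) = 25446 - \frac{15552}{13} = \frac{315246}{13}$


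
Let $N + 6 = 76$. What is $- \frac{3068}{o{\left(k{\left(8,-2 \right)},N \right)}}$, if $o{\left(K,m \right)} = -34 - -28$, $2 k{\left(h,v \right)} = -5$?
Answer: $\frac{1534}{3} \approx 511.33$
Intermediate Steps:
$N = 70$ ($N = -6 + 76 = 70$)
$k{\left(h,v \right)} = - \frac{5}{2}$ ($k{\left(h,v \right)} = \frac{1}{2} \left(-5\right) = - \frac{5}{2}$)
$o{\left(K,m \right)} = -6$ ($o{\left(K,m \right)} = -34 + 28 = -6$)
$- \frac{3068}{o{\left(k{\left(8,-2 \right)},N \right)}} = - \frac{3068}{-6} = \left(-3068\right) \left(- \frac{1}{6}\right) = \frac{1534}{3}$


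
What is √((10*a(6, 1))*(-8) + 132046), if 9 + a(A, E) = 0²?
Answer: √132766 ≈ 364.37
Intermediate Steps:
a(A, E) = -9 (a(A, E) = -9 + 0² = -9 + 0 = -9)
√((10*a(6, 1))*(-8) + 132046) = √((10*(-9))*(-8) + 132046) = √(-90*(-8) + 132046) = √(720 + 132046) = √132766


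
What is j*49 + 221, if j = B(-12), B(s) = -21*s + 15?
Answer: 13304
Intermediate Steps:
B(s) = 15 - 21*s
j = 267 (j = 15 - 21*(-12) = 15 + 252 = 267)
j*49 + 221 = 267*49 + 221 = 13083 + 221 = 13304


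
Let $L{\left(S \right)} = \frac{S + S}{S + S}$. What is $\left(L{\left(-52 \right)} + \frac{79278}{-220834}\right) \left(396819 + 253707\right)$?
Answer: $\frac{46042929228}{110417} \approx 4.1699 \cdot 10^{5}$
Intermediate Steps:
$L{\left(S \right)} = 1$ ($L{\left(S \right)} = \frac{2 S}{2 S} = 2 S \frac{1}{2 S} = 1$)
$\left(L{\left(-52 \right)} + \frac{79278}{-220834}\right) \left(396819 + 253707\right) = \left(1 + \frac{79278}{-220834}\right) \left(396819 + 253707\right) = \left(1 + 79278 \left(- \frac{1}{220834}\right)\right) 650526 = \left(1 - \frac{39639}{110417}\right) 650526 = \frac{70778}{110417} \cdot 650526 = \frac{46042929228}{110417}$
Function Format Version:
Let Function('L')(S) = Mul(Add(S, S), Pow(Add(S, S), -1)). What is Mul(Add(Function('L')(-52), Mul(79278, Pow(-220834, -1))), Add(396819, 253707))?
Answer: Rational(46042929228, 110417) ≈ 4.1699e+5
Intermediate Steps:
Function('L')(S) = 1 (Function('L')(S) = Mul(Mul(2, S), Pow(Mul(2, S), -1)) = Mul(Mul(2, S), Mul(Rational(1, 2), Pow(S, -1))) = 1)
Mul(Add(Function('L')(-52), Mul(79278, Pow(-220834, -1))), Add(396819, 253707)) = Mul(Add(1, Mul(79278, Pow(-220834, -1))), Add(396819, 253707)) = Mul(Add(1, Mul(79278, Rational(-1, 220834))), 650526) = Mul(Add(1, Rational(-39639, 110417)), 650526) = Mul(Rational(70778, 110417), 650526) = Rational(46042929228, 110417)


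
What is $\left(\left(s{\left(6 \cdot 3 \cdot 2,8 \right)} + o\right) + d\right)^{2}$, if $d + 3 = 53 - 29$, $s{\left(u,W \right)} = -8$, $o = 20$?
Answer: $1089$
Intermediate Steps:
$d = 21$ ($d = -3 + \left(53 - 29\right) = -3 + 24 = 21$)
$\left(\left(s{\left(6 \cdot 3 \cdot 2,8 \right)} + o\right) + d\right)^{2} = \left(\left(-8 + 20\right) + 21\right)^{2} = \left(12 + 21\right)^{2} = 33^{2} = 1089$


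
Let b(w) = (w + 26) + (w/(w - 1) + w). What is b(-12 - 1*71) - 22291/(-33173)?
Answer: -55069811/398076 ≈ -138.34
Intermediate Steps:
b(w) = 26 + 2*w + w/(-1 + w) (b(w) = (26 + w) + (w/(-1 + w) + w) = (26 + w) + (w + w/(-1 + w)) = 26 + 2*w + w/(-1 + w))
b(-12 - 1*71) - 22291/(-33173) = (-26 + 2*(-12 - 1*71)² + 25*(-12 - 1*71))/(-1 + (-12 - 1*71)) - 22291/(-33173) = (-26 + 2*(-12 - 71)² + 25*(-12 - 71))/(-1 + (-12 - 71)) - 22291*(-1/33173) = (-26 + 2*(-83)² + 25*(-83))/(-1 - 83) + 22291/33173 = (-26 + 2*6889 - 2075)/(-84) + 22291/33173 = -(-26 + 13778 - 2075)/84 + 22291/33173 = -1/84*11677 + 22291/33173 = -11677/84 + 22291/33173 = -55069811/398076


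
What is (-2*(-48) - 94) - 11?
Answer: -9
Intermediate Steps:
(-2*(-48) - 94) - 11 = (96 - 94) - 11 = 2 - 11 = -9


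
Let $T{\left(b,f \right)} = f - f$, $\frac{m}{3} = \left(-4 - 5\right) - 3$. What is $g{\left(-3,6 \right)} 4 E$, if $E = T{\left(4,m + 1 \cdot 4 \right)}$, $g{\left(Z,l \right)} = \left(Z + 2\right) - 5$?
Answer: $0$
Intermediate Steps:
$m = -36$ ($m = 3 \left(\left(-4 - 5\right) - 3\right) = 3 \left(-9 - 3\right) = 3 \left(-12\right) = -36$)
$T{\left(b,f \right)} = 0$
$g{\left(Z,l \right)} = -3 + Z$ ($g{\left(Z,l \right)} = \left(2 + Z\right) - 5 = -3 + Z$)
$E = 0$
$g{\left(-3,6 \right)} 4 E = \left(-3 - 3\right) 4 \cdot 0 = \left(-6\right) 4 \cdot 0 = \left(-24\right) 0 = 0$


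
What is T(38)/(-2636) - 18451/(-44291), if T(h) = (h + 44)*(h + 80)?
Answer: -94980720/29187769 ≈ -3.2541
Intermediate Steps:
T(h) = (44 + h)*(80 + h)
T(38)/(-2636) - 18451/(-44291) = (3520 + 38**2 + 124*38)/(-2636) - 18451/(-44291) = (3520 + 1444 + 4712)*(-1/2636) - 18451*(-1/44291) = 9676*(-1/2636) + 18451/44291 = -2419/659 + 18451/44291 = -94980720/29187769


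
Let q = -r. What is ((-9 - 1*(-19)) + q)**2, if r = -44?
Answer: 2916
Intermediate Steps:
q = 44 (q = -1*(-44) = 44)
((-9 - 1*(-19)) + q)**2 = ((-9 - 1*(-19)) + 44)**2 = ((-9 + 19) + 44)**2 = (10 + 44)**2 = 54**2 = 2916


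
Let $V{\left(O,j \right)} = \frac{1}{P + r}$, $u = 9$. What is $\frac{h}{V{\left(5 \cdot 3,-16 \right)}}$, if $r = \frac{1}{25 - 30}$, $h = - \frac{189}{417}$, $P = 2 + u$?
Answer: $- \frac{3402}{695} \approx -4.895$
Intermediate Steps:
$P = 11$ ($P = 2 + 9 = 11$)
$h = - \frac{63}{139}$ ($h = \left(-189\right) \frac{1}{417} = - \frac{63}{139} \approx -0.45324$)
$r = - \frac{1}{5}$ ($r = \frac{1}{-5} = - \frac{1}{5} \approx -0.2$)
$V{\left(O,j \right)} = \frac{5}{54}$ ($V{\left(O,j \right)} = \frac{1}{11 - \frac{1}{5}} = \frac{1}{\frac{54}{5}} = \frac{5}{54}$)
$\frac{h}{V{\left(5 \cdot 3,-16 \right)}} = - \frac{63}{139 \cdot \frac{5}{54}} = \left(- \frac{63}{139}\right) \frac{54}{5} = - \frac{3402}{695}$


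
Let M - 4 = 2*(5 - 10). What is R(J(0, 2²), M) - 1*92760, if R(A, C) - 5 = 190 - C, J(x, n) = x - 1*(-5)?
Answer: -92559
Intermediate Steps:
M = -6 (M = 4 + 2*(5 - 10) = 4 + 2*(-5) = 4 - 10 = -6)
J(x, n) = 5 + x (J(x, n) = x + 5 = 5 + x)
R(A, C) = 195 - C (R(A, C) = 5 + (190 - C) = 195 - C)
R(J(0, 2²), M) - 1*92760 = (195 - 1*(-6)) - 1*92760 = (195 + 6) - 92760 = 201 - 92760 = -92559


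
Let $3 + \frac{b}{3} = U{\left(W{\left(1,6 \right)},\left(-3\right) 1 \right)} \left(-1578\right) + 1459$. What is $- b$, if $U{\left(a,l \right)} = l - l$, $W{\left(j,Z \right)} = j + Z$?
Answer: $-4368$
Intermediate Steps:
$W{\left(j,Z \right)} = Z + j$
$U{\left(a,l \right)} = 0$
$b = 4368$ ($b = -9 + 3 \left(0 \left(-1578\right) + 1459\right) = -9 + 3 \left(0 + 1459\right) = -9 + 3 \cdot 1459 = -9 + 4377 = 4368$)
$- b = \left(-1\right) 4368 = -4368$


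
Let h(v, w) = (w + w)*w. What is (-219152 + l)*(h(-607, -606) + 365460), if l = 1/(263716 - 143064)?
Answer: -7270860454164249/30163 ≈ -2.4105e+11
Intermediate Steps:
h(v, w) = 2*w² (h(v, w) = (2*w)*w = 2*w²)
l = 1/120652 ≈ 8.2883e-6
(-219152 + l)*(h(-607, -606) + 365460) = (-219152 + 1/120652)*(2*(-606)² + 365460) = -26441127103*(2*367236 + 365460)/120652 = -26441127103*(734472 + 365460)/120652 = -26441127103/120652*1099932 = -7270860454164249/30163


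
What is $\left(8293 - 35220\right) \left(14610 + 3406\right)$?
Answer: $-485116832$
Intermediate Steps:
$\left(8293 - 35220\right) \left(14610 + 3406\right) = \left(-26927\right) 18016 = -485116832$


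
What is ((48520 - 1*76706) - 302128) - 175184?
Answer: -505498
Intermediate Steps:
((48520 - 1*76706) - 302128) - 175184 = ((48520 - 76706) - 302128) - 175184 = (-28186 - 302128) - 175184 = -330314 - 175184 = -505498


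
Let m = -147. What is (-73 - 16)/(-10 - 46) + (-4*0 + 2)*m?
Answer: -16375/56 ≈ -292.41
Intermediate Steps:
(-73 - 16)/(-10 - 46) + (-4*0 + 2)*m = (-73 - 16)/(-10 - 46) + (-4*0 + 2)*(-147) = -89/(-56) + (0 + 2)*(-147) = -89*(-1/56) + 2*(-147) = 89/56 - 294 = -16375/56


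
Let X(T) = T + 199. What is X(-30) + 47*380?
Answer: 18029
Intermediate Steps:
X(T) = 199 + T
X(-30) + 47*380 = (199 - 30) + 47*380 = 169 + 17860 = 18029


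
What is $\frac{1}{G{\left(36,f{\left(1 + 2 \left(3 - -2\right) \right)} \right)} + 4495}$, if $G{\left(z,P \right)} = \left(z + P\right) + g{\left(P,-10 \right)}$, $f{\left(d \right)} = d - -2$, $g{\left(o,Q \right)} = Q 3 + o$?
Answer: $\frac{1}{4527} \approx 0.0002209$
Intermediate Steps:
$g{\left(o,Q \right)} = o + 3 Q$ ($g{\left(o,Q \right)} = 3 Q + o = o + 3 Q$)
$f{\left(d \right)} = 2 + d$ ($f{\left(d \right)} = d + 2 = 2 + d$)
$G{\left(z,P \right)} = -30 + z + 2 P$ ($G{\left(z,P \right)} = \left(z + P\right) + \left(P + 3 \left(-10\right)\right) = \left(P + z\right) + \left(P - 30\right) = \left(P + z\right) + \left(-30 + P\right) = -30 + z + 2 P$)
$\frac{1}{G{\left(36,f{\left(1 + 2 \left(3 - -2\right) \right)} \right)} + 4495} = \frac{1}{\left(-30 + 36 + 2 \left(2 + \left(1 + 2 \left(3 - -2\right)\right)\right)\right) + 4495} = \frac{1}{\left(-30 + 36 + 2 \left(2 + \left(1 + 2 \left(3 + 2\right)\right)\right)\right) + 4495} = \frac{1}{\left(-30 + 36 + 2 \left(2 + \left(1 + 2 \cdot 5\right)\right)\right) + 4495} = \frac{1}{\left(-30 + 36 + 2 \left(2 + \left(1 + 10\right)\right)\right) + 4495} = \frac{1}{\left(-30 + 36 + 2 \left(2 + 11\right)\right) + 4495} = \frac{1}{\left(-30 + 36 + 2 \cdot 13\right) + 4495} = \frac{1}{\left(-30 + 36 + 26\right) + 4495} = \frac{1}{32 + 4495} = \frac{1}{4527}$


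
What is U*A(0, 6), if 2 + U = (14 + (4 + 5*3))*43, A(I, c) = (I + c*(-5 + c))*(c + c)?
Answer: 102024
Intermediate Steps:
A(I, c) = 2*c*(I + c*(-5 + c)) (A(I, c) = (I + c*(-5 + c))*(2*c) = 2*c*(I + c*(-5 + c)))
U = 1417 (U = -2 + (14 + (4 + 5*3))*43 = -2 + (14 + (4 + 15))*43 = -2 + (14 + 19)*43 = -2 + 33*43 = -2 + 1419 = 1417)
U*A(0, 6) = 1417*(2*6*(0 + 6**2 - 5*6)) = 1417*(2*6*(0 + 36 - 30)) = 1417*(2*6*6) = 1417*72 = 102024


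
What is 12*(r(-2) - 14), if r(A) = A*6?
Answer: -312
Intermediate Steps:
r(A) = 6*A
12*(r(-2) - 14) = 12*(6*(-2) - 14) = 12*(-12 - 14) = 12*(-26) = -312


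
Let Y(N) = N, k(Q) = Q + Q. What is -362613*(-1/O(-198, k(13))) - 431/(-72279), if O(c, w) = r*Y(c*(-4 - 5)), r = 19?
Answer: 35972425/3356958 ≈ 10.716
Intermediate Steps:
k(Q) = 2*Q
O(c, w) = -171*c (O(c, w) = 19*(c*(-4 - 5)) = 19*(c*(-9)) = 19*(-9*c) = -171*c)
-362613*(-1/O(-198, k(13))) - 431/(-72279) = -362613/((-(-171)*(-198))) - 431/(-72279) = -362613/((-1*33858)) - 431*(-1/72279) = -362613/(-33858) + 431/72279 = -362613*(-1/33858) + 431/72279 = 120871/11286 + 431/72279 = 35972425/3356958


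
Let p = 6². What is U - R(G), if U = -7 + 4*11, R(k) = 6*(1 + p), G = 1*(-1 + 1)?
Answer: -185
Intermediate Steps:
p = 36
G = 0 (G = 1*0 = 0)
R(k) = 222 (R(k) = 6*(1 + 36) = 6*37 = 222)
U = 37 (U = -7 + 44 = 37)
U - R(G) = 37 - 1*222 = 37 - 222 = -185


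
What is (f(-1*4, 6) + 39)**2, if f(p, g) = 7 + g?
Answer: 2704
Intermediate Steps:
(f(-1*4, 6) + 39)**2 = ((7 + 6) + 39)**2 = (13 + 39)**2 = 52**2 = 2704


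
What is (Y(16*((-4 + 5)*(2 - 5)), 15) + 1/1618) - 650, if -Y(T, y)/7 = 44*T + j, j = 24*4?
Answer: 21781517/1618 ≈ 13462.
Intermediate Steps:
j = 96
Y(T, y) = -672 - 308*T (Y(T, y) = -7*(44*T + 96) = -7*(96 + 44*T) = -672 - 308*T)
(Y(16*((-4 + 5)*(2 - 5)), 15) + 1/1618) - 650 = ((-672 - 4928*(-4 + 5)*(2 - 5)) + 1/1618) - 650 = ((-672 - 4928*1*(-3)) + 1/1618) - 650 = ((-672 - 4928*(-3)) + 1/1618) - 650 = ((-672 - 308*(-48)) + 1/1618) - 650 = ((-672 + 14784) + 1/1618) - 650 = (14112 + 1/1618) - 650 = 22833217/1618 - 650 = 21781517/1618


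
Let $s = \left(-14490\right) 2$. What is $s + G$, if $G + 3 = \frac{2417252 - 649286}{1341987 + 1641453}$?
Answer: $- \frac{14411212259}{497240} \approx -28982.0$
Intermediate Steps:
$G = - \frac{1197059}{497240}$ ($G = -3 + \frac{2417252 - 649286}{1341987 + 1641453} = -3 + \frac{1767966}{2983440} = -3 + 1767966 \cdot \frac{1}{2983440} = -3 + \frac{294661}{497240} = - \frac{1197059}{497240} \approx -2.4074$)
$s = -28980$
$s + G = -28980 - \frac{1197059}{497240} = - \frac{14411212259}{497240}$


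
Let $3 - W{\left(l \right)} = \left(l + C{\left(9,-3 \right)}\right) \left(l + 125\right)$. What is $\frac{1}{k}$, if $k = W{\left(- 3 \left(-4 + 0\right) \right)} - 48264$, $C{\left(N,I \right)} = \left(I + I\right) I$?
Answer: $- \frac{1}{52371} \approx -1.9095 \cdot 10^{-5}$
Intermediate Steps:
$C{\left(N,I \right)} = 2 I^{2}$ ($C{\left(N,I \right)} = 2 I I = 2 I^{2}$)
$W{\left(l \right)} = 3 - \left(18 + l\right) \left(125 + l\right)$ ($W{\left(l \right)} = 3 - \left(l + 2 \left(-3\right)^{2}\right) \left(l + 125\right) = 3 - \left(l + 2 \cdot 9\right) \left(125 + l\right) = 3 - \left(l + 18\right) \left(125 + l\right) = 3 - \left(18 + l\right) \left(125 + l\right)$)
$k = -52371$ ($k = \left(-2247 - \left(- 3 \left(-4 + 0\right)\right)^{2} - 143 \left(- 3 \left(-4 + 0\right)\right)\right) - 48264 = \left(-2247 - \left(\left(-3\right) \left(-4\right)\right)^{2} - 143 \left(\left(-3\right) \left(-4\right)\right)\right) - 48264 = \left(-2247 - 12^{2} - 1716\right) - 48264 = \left(-2247 - 144 - 1716\right) - 48264 = -4107 - 48264 = -52371$)
$\frac{1}{k} = \frac{1}{-52371} = - \frac{1}{52371}$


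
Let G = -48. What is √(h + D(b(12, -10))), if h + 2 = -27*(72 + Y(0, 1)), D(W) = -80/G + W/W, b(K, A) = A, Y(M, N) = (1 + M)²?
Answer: I*√17733/3 ≈ 44.388*I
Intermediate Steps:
D(W) = 8/3 (D(W) = -80/(-48) + W/W = -80*(-1/48) + 1 = 5/3 + 1 = 8/3)
h = -1973 (h = -2 - 27*(72 + (1 + 0)²) = -2 - 27*(72 + 1²) = -2 - 27*(72 + 1) = -2 - 27*73 = -2 - 1971 = -1973)
√(h + D(b(12, -10))) = √(-1973 + 8/3) = √(-5911/3) = I*√17733/3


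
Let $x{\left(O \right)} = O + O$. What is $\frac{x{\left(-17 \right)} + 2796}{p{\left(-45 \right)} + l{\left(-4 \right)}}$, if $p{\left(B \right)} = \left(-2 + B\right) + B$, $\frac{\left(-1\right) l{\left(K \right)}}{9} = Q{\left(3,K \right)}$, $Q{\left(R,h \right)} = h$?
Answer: $- \frac{1381}{28} \approx -49.321$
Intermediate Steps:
$l{\left(K \right)} = - 9 K$
$x{\left(O \right)} = 2 O$
$p{\left(B \right)} = -2 + 2 B$
$\frac{x{\left(-17 \right)} + 2796}{p{\left(-45 \right)} + l{\left(-4 \right)}} = \frac{2 \left(-17\right) + 2796}{\left(-2 + 2 \left(-45\right)\right) - -36} = \frac{-34 + 2796}{\left(-2 - 90\right) + 36} = \frac{2762}{-92 + 36} = \frac{2762}{-56} = 2762 \left(- \frac{1}{56}\right) = - \frac{1381}{28}$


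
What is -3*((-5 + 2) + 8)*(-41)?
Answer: 615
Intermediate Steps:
-3*((-5 + 2) + 8)*(-41) = -3*(-3 + 8)*(-41) = -3*5*(-41) = -15*(-41) = 615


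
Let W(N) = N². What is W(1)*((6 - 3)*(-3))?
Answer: -9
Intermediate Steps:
W(1)*((6 - 3)*(-3)) = 1²*((6 - 3)*(-3)) = 1*(3*(-3)) = 1*(-9) = -9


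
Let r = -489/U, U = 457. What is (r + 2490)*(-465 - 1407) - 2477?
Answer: -2130421541/457 ≈ -4.6618e+6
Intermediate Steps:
r = -489/457 ≈ -1.0700
(r + 2490)*(-465 - 1407) - 2477 = (-489/457 + 2490)*(-465 - 1407) - 2477 = (1137441/457)*(-1872) - 2477 = -2129289552/457 - 2477 = -2130421541/457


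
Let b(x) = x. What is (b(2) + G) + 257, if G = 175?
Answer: 434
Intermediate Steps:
(b(2) + G) + 257 = (2 + 175) + 257 = 177 + 257 = 434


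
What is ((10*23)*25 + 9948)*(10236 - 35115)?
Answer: -390550542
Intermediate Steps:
((10*23)*25 + 9948)*(10236 - 35115) = (230*25 + 9948)*(-24879) = (5750 + 9948)*(-24879) = 15698*(-24879) = -390550542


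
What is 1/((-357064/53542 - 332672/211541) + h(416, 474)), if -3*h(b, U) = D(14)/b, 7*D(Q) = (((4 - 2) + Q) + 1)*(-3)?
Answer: -16491133891232/135814919588801 ≈ -0.12142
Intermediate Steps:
D(Q) = -9/7 - 3*Q/7 (D(Q) = ((((4 - 2) + Q) + 1)*(-3))/7 = (((2 + Q) + 1)*(-3))/7 = ((3 + Q)*(-3))/7 = (-9 - 3*Q)/7 = -9/7 - 3*Q/7)
h(b, U) = 17/(7*b) (h(b, U) = -(-9/7 - 3/7*14)/(3*b) = -(-9/7 - 6)/(3*b) = -(-17)/(7*b) = 17/(7*b))
1/((-357064/53542 - 332672/211541) + h(416, 474)) = 1/((-357064/53542 - 332672/211541) + (17/7)/416) = 1/((-357064*1/53542 - 332672*1/211541) + (17/7)*(1/416)) = 1/((-178532/26771 - 332672/211541) + 17/2912) = 1/(-46672799924/5663164111 + 17/2912) = 1/(-135814919588801/16491133891232) = -16491133891232/135814919588801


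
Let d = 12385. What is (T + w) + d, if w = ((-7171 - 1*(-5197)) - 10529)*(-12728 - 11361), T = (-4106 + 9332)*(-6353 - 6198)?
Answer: 235605626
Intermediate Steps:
T = -65591526 (T = 5226*(-12551) = -65591526)
w = 301184767 (w = ((-7171 + 5197) - 10529)*(-24089) = (-1974 - 10529)*(-24089) = -12503*(-24089) = 301184767)
(T + w) + d = (-65591526 + 301184767) + 12385 = 235593241 + 12385 = 235605626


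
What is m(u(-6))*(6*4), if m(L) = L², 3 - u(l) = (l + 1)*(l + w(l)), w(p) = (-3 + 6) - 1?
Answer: 6936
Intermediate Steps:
w(p) = 2 (w(p) = 3 - 1 = 2)
u(l) = 3 - (1 + l)*(2 + l) (u(l) = 3 - (l + 1)*(l + 2) = 3 - (1 + l)*(2 + l))
m(u(-6))*(6*4) = (1 - 1*(-6)² - 3*(-6))²*(6*4) = (1 - 1*36 + 18)²*24 = (1 - 36 + 18)²*24 = (-17)²*24 = 289*24 = 6936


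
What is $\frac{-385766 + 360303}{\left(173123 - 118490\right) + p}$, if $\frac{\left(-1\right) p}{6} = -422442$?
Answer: $- \frac{25463}{2589285} \approx -0.009834$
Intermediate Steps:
$p = 2534652$ ($p = \left(-6\right) \left(-422442\right) = 2534652$)
$\frac{-385766 + 360303}{\left(173123 - 118490\right) + p} = \frac{-385766 + 360303}{\left(173123 - 118490\right) + 2534652} = - \frac{25463}{54633 + 2534652} = - \frac{25463}{2589285}$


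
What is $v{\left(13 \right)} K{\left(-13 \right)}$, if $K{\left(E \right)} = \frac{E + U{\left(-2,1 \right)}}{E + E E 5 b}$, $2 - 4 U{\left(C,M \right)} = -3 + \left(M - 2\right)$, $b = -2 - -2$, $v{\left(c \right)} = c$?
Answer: $\frac{23}{2} \approx 11.5$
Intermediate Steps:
$b = 0$ ($b = -2 + 2 = 0$)
$U{\left(C,M \right)} = \frac{7}{4} - \frac{M}{4}$ ($U{\left(C,M \right)} = \frac{1}{2} - \frac{-3 + \left(M - 2\right)}{4} = \frac{1}{2} - \frac{-3 + \left(-2 + M\right)}{4} = \frac{1}{2} - \frac{-5 + M}{4} = \frac{1}{2} - \left(- \frac{5}{4} + \frac{M}{4}\right) = \frac{7}{4} - \frac{M}{4}$)
$K{\left(E \right)} = \frac{\frac{3}{2} + E}{E}$ ($K{\left(E \right)} = \frac{E + \left(\frac{7}{4} - \frac{1}{4}\right)}{E + E E 5 \cdot 0} = \frac{E + \left(\frac{7}{4} - \frac{1}{4}\right)}{E + E 5 E 0} = \frac{E + \frac{3}{2}}{E + 5 E^{2} \cdot 0} = \frac{\frac{3}{2} + E}{E + 0} = \frac{\frac{3}{2} + E}{E}$)
$v{\left(13 \right)} K{\left(-13 \right)} = 13 \frac{\frac{3}{2} - 13}{-13} = 13 \left(\left(- \frac{1}{13}\right) \left(- \frac{23}{2}\right)\right) = 13 \cdot \frac{23}{26} = \frac{23}{2}$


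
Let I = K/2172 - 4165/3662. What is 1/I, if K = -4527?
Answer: -1325644/4270709 ≈ -0.31040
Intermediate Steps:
I = -4270709/1325644 (I = -4527/2172 - 4165/3662 = -4527*1/2172 - 4165*1/3662 = -1509/724 - 4165/3662 = -4270709/1325644 ≈ -3.2216)
1/I = 1/(-4270709/1325644) = -1325644/4270709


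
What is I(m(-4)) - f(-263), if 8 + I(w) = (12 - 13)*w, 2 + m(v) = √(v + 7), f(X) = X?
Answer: 257 - √3 ≈ 255.27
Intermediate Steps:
m(v) = -2 + √(7 + v) (m(v) = -2 + √(v + 7) = -2 + √(7 + v))
I(w) = -8 - w (I(w) = -8 + (12 - 13)*w = -8 - w)
I(m(-4)) - f(-263) = (-8 - (-2 + √(7 - 4))) - 1*(-263) = (-8 - (-2 + √3)) + 263 = (-8 + (2 - √3)) + 263 = (-6 - √3) + 263 = 257 - √3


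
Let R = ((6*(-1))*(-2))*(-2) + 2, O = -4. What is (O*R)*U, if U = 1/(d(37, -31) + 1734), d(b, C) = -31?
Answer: 88/1703 ≈ 0.051674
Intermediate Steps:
U = 1/1703 (U = 1/(-31 + 1734) = 1/1703 ≈ 0.00058720)
R = -22 (R = -6*(-2)*(-2) + 2 = 12*(-2) + 2 = -24 + 2 = -22)
(O*R)*U = -4*(-22)*(1/1703) = 88*(1/1703) = 88/1703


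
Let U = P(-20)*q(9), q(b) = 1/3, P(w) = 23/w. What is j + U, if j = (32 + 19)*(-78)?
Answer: -238703/60 ≈ -3978.4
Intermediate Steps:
q(b) = ⅓
U = -23/60 (U = (23/(-20))*(⅓) = (23*(-1/20))*(⅓) = -23/20*⅓ = -23/60 ≈ -0.38333)
j = -3978 (j = 51*(-78) = -3978)
j + U = -3978 - 23/60 = -238703/60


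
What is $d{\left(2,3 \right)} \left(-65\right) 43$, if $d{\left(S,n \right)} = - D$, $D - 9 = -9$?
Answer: $0$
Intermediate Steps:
$D = 0$ ($D = 9 - 9 = 0$)
$d{\left(S,n \right)} = 0$ ($d{\left(S,n \right)} = \left(-1\right) 0 = 0$)
$d{\left(2,3 \right)} \left(-65\right) 43 = 0 \left(-65\right) 43 = 0 \cdot 43 = 0$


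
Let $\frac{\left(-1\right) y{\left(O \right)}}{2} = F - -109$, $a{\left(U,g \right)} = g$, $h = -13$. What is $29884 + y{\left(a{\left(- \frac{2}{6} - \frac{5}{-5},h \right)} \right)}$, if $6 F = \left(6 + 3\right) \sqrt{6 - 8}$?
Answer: $29666 - 3 i \sqrt{2} \approx 29666.0 - 4.2426 i$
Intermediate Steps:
$F = \frac{3 i \sqrt{2}}{2}$ ($F = \frac{\left(6 + 3\right) \sqrt{6 - 8}}{6} = \frac{9 \sqrt{-2}}{6} = \frac{9 i \sqrt{2}}{6} = \frac{3 i \sqrt{2}}{2} \approx 2.1213 i$)
$y{\left(O \right)} = -218 - 3 i \sqrt{2}$ ($y{\left(O \right)} = - 2 \left(\frac{3 i \sqrt{2}}{2} - -109\right) = - 2 \left(\frac{3 i \sqrt{2}}{2} + 109\right) = - 2 \left(109 + \frac{3 i \sqrt{2}}{2}\right) = -218 - 3 i \sqrt{2}$)
$29884 + y{\left(a{\left(- \frac{2}{6} - \frac{5}{-5},h \right)} \right)} = 29884 - \left(218 + 3 i \sqrt{2}\right) = 29666 - 3 i \sqrt{2}$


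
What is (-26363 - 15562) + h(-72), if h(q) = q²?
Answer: -36741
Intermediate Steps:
(-26363 - 15562) + h(-72) = (-26363 - 15562) + (-72)² = -41925 + 5184 = -36741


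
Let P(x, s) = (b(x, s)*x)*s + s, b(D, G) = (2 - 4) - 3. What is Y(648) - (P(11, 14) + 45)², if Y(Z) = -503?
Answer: -506024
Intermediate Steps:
b(D, G) = -5 (b(D, G) = -2 - 3 = -5)
P(x, s) = s - 5*s*x (P(x, s) = (-5*x)*s + s = -5*s*x + s = s - 5*s*x)
Y(648) - (P(11, 14) + 45)² = -503 - (14*(1 - 5*11) + 45)² = -503 - (14*(1 - 55) + 45)² = -503 - (14*(-54) + 45)² = -503 - (-756 + 45)² = -503 - 1*(-711)² = -503 - 1*505521 = -503 - 505521 = -506024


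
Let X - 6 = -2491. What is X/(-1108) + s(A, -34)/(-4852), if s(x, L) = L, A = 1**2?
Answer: 3023723/1344004 ≈ 2.2498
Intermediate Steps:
X = -2485 (X = 6 - 2491 = -2485)
A = 1
X/(-1108) + s(A, -34)/(-4852) = -2485/(-1108) - 34/(-4852) = -2485*(-1/1108) - 34*(-1/4852) = 2485/1108 + 17/2426 = 3023723/1344004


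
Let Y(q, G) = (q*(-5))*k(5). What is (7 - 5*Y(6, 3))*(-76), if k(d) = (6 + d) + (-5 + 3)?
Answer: -103132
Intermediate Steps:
k(d) = 4 + d (k(d) = (6 + d) - 2 = 4 + d)
Y(q, G) = -45*q (Y(q, G) = (q*(-5))*(4 + 5) = -5*q*9 = -45*q)
(7 - 5*Y(6, 3))*(-76) = (7 - (-225)*6)*(-76) = (7 - 5*(-270))*(-76) = (7 + 1350)*(-76) = 1357*(-76) = -103132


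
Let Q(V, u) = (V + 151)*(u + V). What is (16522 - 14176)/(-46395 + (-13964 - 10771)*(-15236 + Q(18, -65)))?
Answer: 391/95547695 ≈ 4.0922e-6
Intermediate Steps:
Q(V, u) = (151 + V)*(V + u)
(16522 - 14176)/(-46395 + (-13964 - 10771)*(-15236 + Q(18, -65))) = (16522 - 14176)/(-46395 + (-13964 - 10771)*(-15236 + (18**2 + 151*18 + 151*(-65) + 18*(-65)))) = 2346/(-46395 - 24735*(-15236 + (324 + 2718 - 9815 - 1170))) = 2346/(-46395 - 24735*(-15236 - 7943)) = 2346/(-46395 - 24735*(-23179)) = 2346/(-46395 + 573332565) = 2346/573286170 = 2346*(1/573286170) = 391/95547695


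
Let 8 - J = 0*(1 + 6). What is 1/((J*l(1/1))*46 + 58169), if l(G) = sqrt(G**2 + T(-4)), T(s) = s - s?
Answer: 1/58537 ≈ 1.7083e-5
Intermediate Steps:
T(s) = 0
l(G) = sqrt(G**2) (l(G) = sqrt(G**2 + 0) = sqrt(G**2))
J = 8 (J = 8 - 0*(1 + 6) = 8 - 0*7 = 8 - 1*0 = 8 + 0 = 8)
1/((J*l(1/1))*46 + 58169) = 1/((8*sqrt((1/1)**2))*46 + 58169) = 1/((8*sqrt(1**2))*46 + 58169) = 1/((8*sqrt(1))*46 + 58169) = 1/((8*1)*46 + 58169) = 1/(8*46 + 58169) = 1/(368 + 58169) = 1/58537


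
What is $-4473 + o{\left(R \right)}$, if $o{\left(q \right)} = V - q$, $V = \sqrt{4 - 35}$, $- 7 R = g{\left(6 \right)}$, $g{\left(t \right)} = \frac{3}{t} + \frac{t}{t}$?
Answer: $- \frac{62619}{14} + i \sqrt{31} \approx -4472.8 + 5.5678 i$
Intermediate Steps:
$g{\left(t \right)} = 1 + \frac{3}{t}$ ($g{\left(t \right)} = \frac{3}{t} + 1 = 1 + \frac{3}{t}$)
$R = - \frac{3}{14}$ ($R = - \frac{\frac{1}{6} \left(3 + 6\right)}{7} = - \frac{\frac{1}{6} \cdot 9}{7} = \left(- \frac{1}{7}\right) \frac{3}{2} = - \frac{3}{14} \approx -0.21429$)
$V = i \sqrt{31}$ ($V = \sqrt{-31} = i \sqrt{31} \approx 5.5678 i$)
$o{\left(q \right)} = - q + i \sqrt{31}$ ($o{\left(q \right)} = i \sqrt{31} - q = - q + i \sqrt{31}$)
$-4473 + o{\left(R \right)} = -4473 + \left(\left(-1\right) \left(- \frac{3}{14}\right) + i \sqrt{31}\right) = -4473 + \left(\frac{3}{14} + i \sqrt{31}\right) = - \frac{62619}{14} + i \sqrt{31}$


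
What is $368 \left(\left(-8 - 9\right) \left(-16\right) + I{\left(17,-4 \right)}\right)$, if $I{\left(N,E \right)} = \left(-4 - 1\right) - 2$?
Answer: $97520$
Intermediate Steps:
$I{\left(N,E \right)} = -7$ ($I{\left(N,E \right)} = -5 - 2 = -7$)
$368 \left(\left(-8 - 9\right) \left(-16\right) + I{\left(17,-4 \right)}\right) = 368 \left(\left(-8 - 9\right) \left(-16\right) - 7\right) = 368 \left(\left(-17\right) \left(-16\right) - 7\right) = 368 \left(272 - 7\right) = 368 \cdot 265 = 97520$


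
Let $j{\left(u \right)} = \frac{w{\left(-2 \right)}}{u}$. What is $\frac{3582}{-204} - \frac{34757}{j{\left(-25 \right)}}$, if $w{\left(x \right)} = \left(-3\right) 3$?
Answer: $- \frac{29548823}{306} \approx -96565.0$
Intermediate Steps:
$w{\left(x \right)} = -9$
$j{\left(u \right)} = - \frac{9}{u}$
$\frac{3582}{-204} - \frac{34757}{j{\left(-25 \right)}} = \frac{3582}{-204} - \frac{34757}{\left(-9\right) \frac{1}{-25}} = 3582 \left(- \frac{1}{204}\right) - \frac{34757}{\left(-9\right) \left(- \frac{1}{25}\right)} = - \frac{597}{34} - \frac{34757}{\frac{9}{25}} = - \frac{597}{34} - \frac{868925}{9} = - \frac{29548823}{306}$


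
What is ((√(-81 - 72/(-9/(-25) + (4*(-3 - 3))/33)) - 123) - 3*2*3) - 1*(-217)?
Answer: 76 + 3*√130391/101 ≈ 86.726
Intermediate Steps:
((√(-81 - 72/(-9/(-25) + (4*(-3 - 3))/33)) - 123) - 3*2*3) - 1*(-217) = ((√(-81 - 72/(-9*(-1/25) + (4*(-6))*(1/33))) - 123) - 6*3) + 217 = ((√(-81 - 72/(9/25 - 24*1/33)) - 123) - 18) + 217 = ((√(-81 - 72/(9/25 - 8/11)) - 123) - 18) + 217 = ((√(-81 - 72/(-101/275)) - 123) - 18) + 217 = ((√(-81 - 72*(-275/101)) - 123) - 18) + 217 = ((√(-81 + 19800/101) - 123) - 18) + 217 = ((√(11619/101) - 123) - 18) + 217 = ((3*√130391/101 - 123) - 18) + 217 = ((-123 + 3*√130391/101) - 18) + 217 = (-141 + 3*√130391/101) + 217 = 76 + 3*√130391/101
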